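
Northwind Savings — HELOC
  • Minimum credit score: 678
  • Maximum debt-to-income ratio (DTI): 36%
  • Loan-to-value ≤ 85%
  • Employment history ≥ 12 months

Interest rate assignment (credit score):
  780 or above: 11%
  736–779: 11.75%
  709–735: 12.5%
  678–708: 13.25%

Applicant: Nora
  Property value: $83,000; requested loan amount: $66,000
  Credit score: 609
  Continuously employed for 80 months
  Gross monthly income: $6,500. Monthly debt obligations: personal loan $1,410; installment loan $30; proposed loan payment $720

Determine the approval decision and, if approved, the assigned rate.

Credit score 609 < 678 (below minimum)
Loan-to-value = 66,000/83,000 = 79.5% — pass (85% max)
Total monthly debts = (1,410 + 30 + 720) = 2,160. Debt-to-income = 2,160/6,500 = 33.2% — meets 36% limit
Employment 80 ≥ 12 months
Not all requirements met → denied.

Denied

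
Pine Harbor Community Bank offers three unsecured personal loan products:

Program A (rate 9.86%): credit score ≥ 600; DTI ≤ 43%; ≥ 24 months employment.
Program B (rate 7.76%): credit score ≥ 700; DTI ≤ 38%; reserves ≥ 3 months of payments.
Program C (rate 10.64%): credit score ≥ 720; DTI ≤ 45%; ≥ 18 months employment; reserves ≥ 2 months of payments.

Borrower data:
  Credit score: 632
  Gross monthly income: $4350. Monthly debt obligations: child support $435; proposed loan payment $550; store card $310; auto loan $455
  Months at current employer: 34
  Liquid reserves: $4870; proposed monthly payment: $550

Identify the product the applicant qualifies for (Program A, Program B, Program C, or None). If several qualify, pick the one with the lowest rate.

Total debts = (435 + 550 + 310 + 455) = 1,750; DTI = 1,750/4,350 = 40.2%.
Reserves = 4,870/550 = 8.9 months.
Program A: score 632 ≥ 600; DTI 40.2% ≤ 43%; employment 34 ≥ 24 mo → qualifies.
Program B: score 632 < 700; DTI 40.2% > 38%; reserves 8.9 ≥ 3 mo → does not qualify.
Program C: score 632 < 720; DTI 40.2% ≤ 45%; employment 34 ≥ 18 mo; reserves 8.9 ≥ 2 mo → does not qualify.

Program A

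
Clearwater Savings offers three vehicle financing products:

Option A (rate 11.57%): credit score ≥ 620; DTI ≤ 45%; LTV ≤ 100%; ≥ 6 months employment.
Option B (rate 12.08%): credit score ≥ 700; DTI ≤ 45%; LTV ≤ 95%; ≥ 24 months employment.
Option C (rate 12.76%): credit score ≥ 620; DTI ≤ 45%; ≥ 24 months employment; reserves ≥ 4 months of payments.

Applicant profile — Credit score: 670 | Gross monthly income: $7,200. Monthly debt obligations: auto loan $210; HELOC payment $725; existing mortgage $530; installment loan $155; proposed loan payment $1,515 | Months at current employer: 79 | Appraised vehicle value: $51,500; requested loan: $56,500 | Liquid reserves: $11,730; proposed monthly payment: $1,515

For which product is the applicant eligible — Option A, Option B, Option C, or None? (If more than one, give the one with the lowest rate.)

Total debts = (210 + 725 + 530 + 155 + 1,515) = 3,135; DTI = 3,135/7,200 = 43.5%.
LTV = 56,500/51,500 = 109.7%.
Reserves = 11,730/1,515 = 7.7 months.
Option A: score 670 ≥ 620; DTI 43.5% ≤ 45%; LTV 109.7% > 100%; employment 79 ≥ 6 mo → does not qualify.
Option B: score 670 < 700; DTI 43.5% ≤ 45%; LTV 109.7% > 95%; employment 79 ≥ 24 mo → does not qualify.
Option C: score 670 ≥ 620; DTI 43.5% ≤ 45%; employment 79 ≥ 24 mo; reserves 7.7 ≥ 4 mo → qualifies.

Option C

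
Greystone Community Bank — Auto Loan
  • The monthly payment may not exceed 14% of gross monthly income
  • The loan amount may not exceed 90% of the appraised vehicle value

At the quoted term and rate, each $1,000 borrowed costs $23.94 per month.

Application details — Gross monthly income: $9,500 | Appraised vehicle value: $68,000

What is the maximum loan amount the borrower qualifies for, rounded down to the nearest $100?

Payment cap: 14% × $9,500 = $1,330/month.
At $23.94 per $1,000, that supports 1,330/23.94 × 1,000 ≈ $55,555 → $55,500.
LTV cap: 90% × $68,000 = $61,200 → $61,200.
Binding constraint: payment-to-income.

$55,500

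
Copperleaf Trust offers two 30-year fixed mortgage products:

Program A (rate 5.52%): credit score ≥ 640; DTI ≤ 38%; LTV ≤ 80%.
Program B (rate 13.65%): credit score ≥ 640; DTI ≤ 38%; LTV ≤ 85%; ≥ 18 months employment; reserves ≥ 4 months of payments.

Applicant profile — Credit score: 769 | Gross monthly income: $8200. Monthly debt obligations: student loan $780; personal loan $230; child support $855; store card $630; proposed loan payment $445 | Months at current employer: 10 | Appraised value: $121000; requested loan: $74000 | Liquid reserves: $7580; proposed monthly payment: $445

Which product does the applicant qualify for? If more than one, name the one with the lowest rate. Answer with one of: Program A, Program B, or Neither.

Total debts = (780 + 230 + 855 + 630 + 445) = 2,940; DTI = 2,940/8,200 = 35.9%.
LTV = 74,000/121,000 = 61.2%.
Reserves = 7,580/445 = 17.0 months.
Program A: score 769 ≥ 640; DTI 35.9% ≤ 38%; LTV 61.2% ≤ 80% → qualifies.
Program B: score 769 ≥ 640; DTI 35.9% ≤ 38%; LTV 61.2% ≤ 85%; employment 10 < 18 mo; reserves 17.0 ≥ 4 mo → does not qualify.

Program A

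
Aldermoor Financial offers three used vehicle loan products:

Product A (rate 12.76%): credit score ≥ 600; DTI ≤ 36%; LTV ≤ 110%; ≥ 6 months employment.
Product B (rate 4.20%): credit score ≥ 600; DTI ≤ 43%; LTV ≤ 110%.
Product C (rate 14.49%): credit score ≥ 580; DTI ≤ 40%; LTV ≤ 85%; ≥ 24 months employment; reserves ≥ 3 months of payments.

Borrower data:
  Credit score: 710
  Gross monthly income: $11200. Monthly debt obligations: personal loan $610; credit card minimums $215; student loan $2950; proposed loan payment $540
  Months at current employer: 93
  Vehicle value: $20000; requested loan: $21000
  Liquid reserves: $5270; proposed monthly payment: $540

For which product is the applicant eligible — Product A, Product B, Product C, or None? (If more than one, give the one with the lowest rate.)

Total debts = (610 + 215 + 2,950 + 540) = 4,315; DTI = 4,315/11,200 = 38.5%.
LTV = 21,000/20,000 = 105%.
Reserves = 5,270/540 = 9.8 months.
Product A: score 710 ≥ 600; DTI 38.5% > 36%; LTV 105% ≤ 110%; employment 93 ≥ 6 mo → does not qualify.
Product B: score 710 ≥ 600; DTI 38.5% ≤ 43%; LTV 105% ≤ 110% → qualifies.
Product C: score 710 ≥ 580; DTI 38.5% ≤ 40%; LTV 105% > 85%; employment 93 ≥ 24 mo; reserves 9.8 ≥ 3 mo → does not qualify.

Product B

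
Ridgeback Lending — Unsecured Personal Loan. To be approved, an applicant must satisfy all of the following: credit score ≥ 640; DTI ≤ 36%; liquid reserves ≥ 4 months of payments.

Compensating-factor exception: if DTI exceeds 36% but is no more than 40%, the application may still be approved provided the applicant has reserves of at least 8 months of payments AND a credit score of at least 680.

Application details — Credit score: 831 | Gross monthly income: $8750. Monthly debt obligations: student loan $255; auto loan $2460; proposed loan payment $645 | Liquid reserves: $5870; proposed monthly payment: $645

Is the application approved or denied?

Credit score 831 ≥ 640 (meets base)
Total debts = (255 + 2,460 + 645) = 3,360. DTI = 3,360/8,750 = 38.4% > 36% — standard DTI limit exceeded.
Liquid reserves cover 5,870/645 = 9.1 months — ≥ 4 required
DTI 38.4% is within the 36%–40% exception band; checking compensating factors.
Reserves 9.1 ≥ 8 months; credit score 831 ≥ 680.
Both override conditions satisfied; DTI exception granted.

Approved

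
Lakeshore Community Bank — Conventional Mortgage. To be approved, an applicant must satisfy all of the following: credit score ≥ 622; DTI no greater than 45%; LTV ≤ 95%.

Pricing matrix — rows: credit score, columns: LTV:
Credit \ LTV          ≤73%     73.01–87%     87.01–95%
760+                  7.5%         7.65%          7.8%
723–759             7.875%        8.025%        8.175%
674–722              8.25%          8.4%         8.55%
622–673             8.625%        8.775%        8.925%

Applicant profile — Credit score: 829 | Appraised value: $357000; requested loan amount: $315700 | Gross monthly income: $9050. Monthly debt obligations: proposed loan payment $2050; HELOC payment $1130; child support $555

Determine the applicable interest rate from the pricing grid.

7.8%

Credit score 829 ≥ 622; Total monthly debts = (2,050 + 1,130 + 555) = 3,735. DTI = 3,735/9,050 = 41.3% ≤ 45%
LTV: 315,700 ÷ 357,000 = 88.4%, within 95% cap
Score 829 is in the 760+ band; LTV 88.4% is in the 87.01–95% band → 7.8%.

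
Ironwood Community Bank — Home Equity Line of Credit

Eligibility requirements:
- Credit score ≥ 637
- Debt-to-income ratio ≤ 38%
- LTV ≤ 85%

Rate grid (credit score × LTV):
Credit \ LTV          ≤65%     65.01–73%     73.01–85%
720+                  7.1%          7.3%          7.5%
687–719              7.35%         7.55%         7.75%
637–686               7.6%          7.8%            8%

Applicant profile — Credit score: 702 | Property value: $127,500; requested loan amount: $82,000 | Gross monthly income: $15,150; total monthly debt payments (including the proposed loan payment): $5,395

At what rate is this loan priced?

7.35%

Credit score 702 ≥ 637; DTI = 5,395/15,150 = 35.6% ≤ 38%
Loan-to-value = 82,000/127,500 = 64.3% — pass (85% max)
Credit 702 → row 687–719; LTV 64.3% → column ≤65%. Grid cell → 7.35%.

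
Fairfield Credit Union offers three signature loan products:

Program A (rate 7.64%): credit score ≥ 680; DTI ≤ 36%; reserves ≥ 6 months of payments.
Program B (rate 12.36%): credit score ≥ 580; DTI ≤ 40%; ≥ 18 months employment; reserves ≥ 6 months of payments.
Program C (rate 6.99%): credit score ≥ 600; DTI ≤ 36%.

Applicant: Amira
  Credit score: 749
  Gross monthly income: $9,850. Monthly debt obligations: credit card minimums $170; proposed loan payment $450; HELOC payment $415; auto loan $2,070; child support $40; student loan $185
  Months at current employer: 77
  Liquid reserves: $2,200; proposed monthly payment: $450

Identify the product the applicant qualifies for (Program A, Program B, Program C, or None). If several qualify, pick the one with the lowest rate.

Program C

Total debts = (170 + 450 + 415 + 2,070 + 40 + 185) = 3,330; DTI = 3,330/9,850 = 33.8%.
Reserves = 2,200/450 = 4.9 months.
Program A: score 749 ≥ 680; DTI 33.8% ≤ 36%; reserves 4.9 < 6 mo → does not qualify.
Program B: score 749 ≥ 580; DTI 33.8% ≤ 40%; employment 77 ≥ 18 mo; reserves 4.9 < 6 mo → does not qualify.
Program C: score 749 ≥ 600; DTI 33.8% ≤ 36% → qualifies.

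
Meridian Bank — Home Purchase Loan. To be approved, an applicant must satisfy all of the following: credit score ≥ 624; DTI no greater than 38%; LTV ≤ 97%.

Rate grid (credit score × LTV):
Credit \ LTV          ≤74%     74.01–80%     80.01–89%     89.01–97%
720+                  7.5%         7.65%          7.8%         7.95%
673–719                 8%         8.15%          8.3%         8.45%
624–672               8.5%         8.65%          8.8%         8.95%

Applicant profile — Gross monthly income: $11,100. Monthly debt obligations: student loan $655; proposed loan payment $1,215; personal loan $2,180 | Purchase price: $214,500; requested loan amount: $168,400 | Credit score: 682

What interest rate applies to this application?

Credit score 682 ≥ 624; Total monthly debts = (655 + 1,215 + 2,180) = 4,050. DTI: 4,050 ÷ 11,100 = 36.5%, within the 38% cap
Loan-to-value = 168,400/214,500 = 78.5% — pass (97% max)
Score 682 is in the 673–719 band; LTV 78.5% is in the 74.01–80% band → 8.15%.

8.15%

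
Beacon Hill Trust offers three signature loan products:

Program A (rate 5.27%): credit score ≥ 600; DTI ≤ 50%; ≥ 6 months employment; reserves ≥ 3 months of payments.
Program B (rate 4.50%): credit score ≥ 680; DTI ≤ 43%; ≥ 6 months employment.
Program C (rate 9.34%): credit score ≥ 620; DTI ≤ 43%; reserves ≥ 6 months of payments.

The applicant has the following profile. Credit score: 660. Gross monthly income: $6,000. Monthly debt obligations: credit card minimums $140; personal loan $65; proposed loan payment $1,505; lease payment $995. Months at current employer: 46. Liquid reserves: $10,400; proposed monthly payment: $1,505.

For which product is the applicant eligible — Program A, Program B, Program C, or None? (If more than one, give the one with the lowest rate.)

Total debts = (140 + 65 + 1,505 + 995) = 2,705; DTI = 2,705/6,000 = 45.1%.
Reserves = 10,400/1,505 = 6.9 months.
Program A: score 660 ≥ 600; DTI 45.1% ≤ 50%; employment 46 ≥ 6 mo; reserves 6.9 ≥ 3 mo → qualifies.
Program B: score 660 < 680; DTI 45.1% > 43%; employment 46 ≥ 6 mo → does not qualify.
Program C: score 660 ≥ 620; DTI 45.1% > 43%; reserves 6.9 ≥ 6 mo → does not qualify.

Program A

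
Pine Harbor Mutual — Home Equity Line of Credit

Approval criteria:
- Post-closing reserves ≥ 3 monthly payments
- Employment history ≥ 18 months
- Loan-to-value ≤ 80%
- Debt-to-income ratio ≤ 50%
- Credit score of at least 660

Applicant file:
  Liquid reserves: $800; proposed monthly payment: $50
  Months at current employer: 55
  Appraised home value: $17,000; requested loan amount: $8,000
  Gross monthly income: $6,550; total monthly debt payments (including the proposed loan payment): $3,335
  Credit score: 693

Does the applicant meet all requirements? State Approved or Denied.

Denied

Reserves: 800 ÷ 50 = 16.0 months (meets 3-month minimum)
Employment 55 ≥ 18 months
LTV = 8,000/17,000 = 47.1% ≤ 80%
Debt-to-income = 3,335/6,550 = 50.9% — over 50% limit
Credit score 693 ≥ 660 (meets)
Fails on DTI.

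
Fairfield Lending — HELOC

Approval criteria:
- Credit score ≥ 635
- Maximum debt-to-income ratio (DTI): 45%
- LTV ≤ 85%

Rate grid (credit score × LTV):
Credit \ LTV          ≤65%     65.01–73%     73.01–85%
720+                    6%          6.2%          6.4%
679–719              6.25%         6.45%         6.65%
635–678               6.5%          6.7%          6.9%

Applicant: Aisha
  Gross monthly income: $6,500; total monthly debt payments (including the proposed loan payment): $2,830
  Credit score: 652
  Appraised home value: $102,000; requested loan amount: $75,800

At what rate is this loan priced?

6.9%

Credit score 652 ≥ 635; DTI = 2,830/6,500 = 43.5% ≤ 45%
LTV: 75,800 ÷ 102,000 = 74.3%, within 85% cap
Score 652 is in the 635–678 band; LTV 74.3% is in the 73.01–85% band → 6.9%.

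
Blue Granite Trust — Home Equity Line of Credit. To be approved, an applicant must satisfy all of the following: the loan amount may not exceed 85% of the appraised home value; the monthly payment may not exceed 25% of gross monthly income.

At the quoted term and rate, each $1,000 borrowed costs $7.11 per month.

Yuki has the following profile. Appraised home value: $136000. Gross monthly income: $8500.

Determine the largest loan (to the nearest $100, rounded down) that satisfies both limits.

$115,600

Payment cap: 25% × $8,500 = $2,125/month.
At $7.11 per $1,000, that supports 2,125/7.11 × 1,000 ≈ $298,874 → $298,800.
LTV cap: 85% × $136,000 = $115,600 → $115,600.
Binding constraint: loan-to-value.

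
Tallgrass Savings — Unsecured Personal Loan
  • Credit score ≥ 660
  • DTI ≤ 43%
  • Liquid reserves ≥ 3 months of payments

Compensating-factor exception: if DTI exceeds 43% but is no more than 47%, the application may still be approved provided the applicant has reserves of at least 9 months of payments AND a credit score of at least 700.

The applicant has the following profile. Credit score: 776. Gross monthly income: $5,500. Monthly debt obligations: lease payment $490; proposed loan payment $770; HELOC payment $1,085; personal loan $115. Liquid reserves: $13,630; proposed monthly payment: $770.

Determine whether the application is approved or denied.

Approved

Credit score 776 ≥ 660 (meets base)
Total debts = (490 + 770 + 1,085 + 115) = 2,460. DTI = 2,460/5,500 = 44.7% > 43% — standard DTI limit exceeded.
Reserves = 13,630/770 = 17.7 months ≥ 3
44.7% falls in the override range (43%–47%), so the compensating-factor test applies.
Reserves 17.7 ≥ 9 months; credit score 776 ≥ 700.
Both compensating conditions met → exception applies.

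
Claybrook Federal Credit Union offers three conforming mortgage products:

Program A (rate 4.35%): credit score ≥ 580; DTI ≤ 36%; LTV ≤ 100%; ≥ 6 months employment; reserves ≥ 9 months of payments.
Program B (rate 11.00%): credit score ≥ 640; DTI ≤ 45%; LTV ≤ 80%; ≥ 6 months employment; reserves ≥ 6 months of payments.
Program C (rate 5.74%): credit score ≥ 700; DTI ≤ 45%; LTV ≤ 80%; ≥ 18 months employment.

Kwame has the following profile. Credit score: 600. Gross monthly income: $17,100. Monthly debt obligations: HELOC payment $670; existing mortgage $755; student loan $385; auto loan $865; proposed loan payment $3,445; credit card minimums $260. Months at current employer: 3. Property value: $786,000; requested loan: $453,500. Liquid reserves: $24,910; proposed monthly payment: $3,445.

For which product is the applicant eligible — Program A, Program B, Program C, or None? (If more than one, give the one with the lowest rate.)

None

Total debts = (670 + 755 + 385 + 865 + 3,445 + 260) = 6,380; DTI = 6,380/17,100 = 37.3%.
LTV = 453,500/786,000 = 57.7%.
Reserves = 24,910/3,445 = 7.2 months.
Program A: score 600 ≥ 580; DTI 37.3% > 36%; LTV 57.7% ≤ 100%; employment 3 < 6 mo; reserves 7.2 < 9 mo → does not qualify.
Program B: score 600 < 640; DTI 37.3% ≤ 45%; LTV 57.7% ≤ 80%; employment 3 < 6 mo; reserves 7.2 ≥ 6 mo → does not qualify.
Program C: score 600 < 700; DTI 37.3% ≤ 45%; LTV 57.7% ≤ 80%; employment 3 < 18 mo → does not qualify.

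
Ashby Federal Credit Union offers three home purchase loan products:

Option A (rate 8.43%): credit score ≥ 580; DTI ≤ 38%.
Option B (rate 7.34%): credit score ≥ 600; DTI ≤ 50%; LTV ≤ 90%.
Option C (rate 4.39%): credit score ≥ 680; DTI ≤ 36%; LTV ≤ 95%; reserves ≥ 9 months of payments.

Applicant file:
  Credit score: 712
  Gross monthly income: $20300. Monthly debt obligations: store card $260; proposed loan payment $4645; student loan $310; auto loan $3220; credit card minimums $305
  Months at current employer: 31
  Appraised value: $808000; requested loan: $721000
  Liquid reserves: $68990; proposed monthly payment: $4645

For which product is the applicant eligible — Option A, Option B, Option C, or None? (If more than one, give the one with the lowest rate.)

Option B

Total debts = (260 + 4,645 + 310 + 3,220 + 305) = 8,740; DTI = 8,740/20,300 = 43.1%.
LTV = 721,000/808,000 = 89.2%.
Reserves = 68,990/4,645 = 14.9 months.
Option A: score 712 ≥ 580; DTI 43.1% > 38% → does not qualify.
Option B: score 712 ≥ 600; DTI 43.1% ≤ 50%; LTV 89.2% ≤ 90% → qualifies.
Option C: score 712 ≥ 680; DTI 43.1% > 36%; LTV 89.2% ≤ 95%; reserves 14.9 ≥ 9 mo → does not qualify.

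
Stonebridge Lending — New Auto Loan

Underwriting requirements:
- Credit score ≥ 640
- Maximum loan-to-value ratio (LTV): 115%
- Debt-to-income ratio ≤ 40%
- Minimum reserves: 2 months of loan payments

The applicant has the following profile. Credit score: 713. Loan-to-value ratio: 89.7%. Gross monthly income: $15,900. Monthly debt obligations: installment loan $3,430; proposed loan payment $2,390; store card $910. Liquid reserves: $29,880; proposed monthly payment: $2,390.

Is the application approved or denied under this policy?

Credit score 713 ≥ 640 (meets)
LTV 89.7% ≤ 115%
Total monthly debts = (3,430 + 2,390 + 910) = 6,730. DTI: 6,730 ÷ 15,900 = 42.3%, exceeds the 40% cap
Liquid reserves cover 29,880/2,390 = 12.5 months — ≥ 2 required
Fails on DTI.

Denied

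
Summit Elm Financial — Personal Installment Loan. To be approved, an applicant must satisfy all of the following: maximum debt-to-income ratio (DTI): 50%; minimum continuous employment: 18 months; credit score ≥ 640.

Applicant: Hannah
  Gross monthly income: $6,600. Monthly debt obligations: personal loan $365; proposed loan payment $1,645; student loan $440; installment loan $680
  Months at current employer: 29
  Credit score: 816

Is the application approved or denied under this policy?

Approved

Total monthly debts = (365 + 1,645 + 440 + 680) = 3,130. Debt-to-income = 3,130/6,600 = 47.4% — meets 50% limit
Employment 29 ≥ 18 months
Credit score 816 ≥ 640 (meets)
All criteria satisfied.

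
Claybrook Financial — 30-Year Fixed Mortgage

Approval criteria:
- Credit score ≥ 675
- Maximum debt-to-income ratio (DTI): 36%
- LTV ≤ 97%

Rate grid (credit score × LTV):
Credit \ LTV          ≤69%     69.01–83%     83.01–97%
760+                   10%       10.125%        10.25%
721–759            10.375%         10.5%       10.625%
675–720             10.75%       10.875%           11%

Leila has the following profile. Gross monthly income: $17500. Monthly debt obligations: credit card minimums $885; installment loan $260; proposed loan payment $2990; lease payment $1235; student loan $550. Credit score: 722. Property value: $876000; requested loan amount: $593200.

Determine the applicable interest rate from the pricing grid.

Credit score 722 ≥ 675; Total monthly debts = (885 + 260 + 2,990 + 1,235 + 550) = 5,920. Debt-to-income = 5,920/17,500 = 33.8% — meets 36% limit
LTV = 593,200/876,000 = 67.7% ≤ 97%
Credit 722 → row 721–759; LTV 67.7% → column ≤69%. Grid cell → 10.375%.

10.375%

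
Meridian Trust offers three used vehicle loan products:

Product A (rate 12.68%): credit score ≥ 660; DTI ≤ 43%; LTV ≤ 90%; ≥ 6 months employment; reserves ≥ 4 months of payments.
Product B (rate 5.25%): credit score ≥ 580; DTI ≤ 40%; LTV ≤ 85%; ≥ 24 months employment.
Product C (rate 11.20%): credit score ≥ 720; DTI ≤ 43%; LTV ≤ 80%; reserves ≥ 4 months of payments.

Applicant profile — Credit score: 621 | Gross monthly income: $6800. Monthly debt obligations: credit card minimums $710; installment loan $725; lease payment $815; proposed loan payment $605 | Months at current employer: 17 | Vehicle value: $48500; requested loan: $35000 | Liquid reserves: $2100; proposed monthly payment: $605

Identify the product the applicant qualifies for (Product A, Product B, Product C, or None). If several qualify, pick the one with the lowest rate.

None

Total debts = (710 + 725 + 815 + 605) = 2,855; DTI = 2,855/6,800 = 42%.
LTV = 35,000/48,500 = 72.2%.
Reserves = 2,100/605 = 3.5 months.
Product A: score 621 < 660; DTI 42% ≤ 43%; LTV 72.2% ≤ 90%; employment 17 ≥ 6 mo; reserves 3.5 < 4 mo → does not qualify.
Product B: score 621 ≥ 580; DTI 42% > 40%; LTV 72.2% ≤ 85%; employment 17 < 24 mo → does not qualify.
Product C: score 621 < 720; DTI 42% ≤ 43%; LTV 72.2% ≤ 80%; reserves 3.5 < 4 mo → does not qualify.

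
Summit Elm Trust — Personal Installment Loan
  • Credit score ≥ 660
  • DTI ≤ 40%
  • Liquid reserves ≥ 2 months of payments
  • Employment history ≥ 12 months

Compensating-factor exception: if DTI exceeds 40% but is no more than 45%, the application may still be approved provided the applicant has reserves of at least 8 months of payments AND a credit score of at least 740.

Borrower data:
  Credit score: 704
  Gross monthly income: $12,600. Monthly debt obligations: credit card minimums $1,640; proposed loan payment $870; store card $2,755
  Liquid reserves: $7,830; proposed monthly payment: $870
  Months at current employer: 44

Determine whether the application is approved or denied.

Credit score 704 ≥ 660 (meets base)
Total debts = (1,640 + 870 + 2,755) = 5,265. DTI: 5,265 ÷ 12,600 = 41.8%, over the 40% base limit.
Reserves = 7,830/870 = 9.0 months ≥ 2
Employment 44 ≥ 12 months
41.8% falls in the override range (40%–45%), so the compensating-factor test applies.
Override check — reserves: 9.0 mo (ok); score: 704 (below 740).
Compensating-factor requirement not fully met.

Denied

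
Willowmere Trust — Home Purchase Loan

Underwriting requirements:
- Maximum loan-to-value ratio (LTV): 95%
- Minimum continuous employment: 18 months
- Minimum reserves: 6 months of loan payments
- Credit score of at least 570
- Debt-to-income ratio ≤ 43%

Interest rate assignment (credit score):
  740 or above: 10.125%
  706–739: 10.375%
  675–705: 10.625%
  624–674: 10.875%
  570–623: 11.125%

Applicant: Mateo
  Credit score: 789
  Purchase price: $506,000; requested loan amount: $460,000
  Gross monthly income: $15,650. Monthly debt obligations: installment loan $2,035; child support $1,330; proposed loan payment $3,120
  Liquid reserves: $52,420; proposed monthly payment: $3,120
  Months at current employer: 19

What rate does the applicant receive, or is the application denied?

Credit score 789 ≥ 570 (meets minimum)
Employment 19 ≥ 18 months
Loan-to-value = 460,000/506,000 = 90.9% — pass (95% max)
Total monthly debts = (2,035 + 1,330 + 3,120) = 6,485. DTI: 6,485 ÷ 15,650 = 41.4%, within the 43% cap
Reserves: 52,420 ÷ 3,120 = 16.8 months (meets 6-month minimum)
All requirements met. Score 789 falls in the 740 or above tier → 10.125%.

Approved at 10.125%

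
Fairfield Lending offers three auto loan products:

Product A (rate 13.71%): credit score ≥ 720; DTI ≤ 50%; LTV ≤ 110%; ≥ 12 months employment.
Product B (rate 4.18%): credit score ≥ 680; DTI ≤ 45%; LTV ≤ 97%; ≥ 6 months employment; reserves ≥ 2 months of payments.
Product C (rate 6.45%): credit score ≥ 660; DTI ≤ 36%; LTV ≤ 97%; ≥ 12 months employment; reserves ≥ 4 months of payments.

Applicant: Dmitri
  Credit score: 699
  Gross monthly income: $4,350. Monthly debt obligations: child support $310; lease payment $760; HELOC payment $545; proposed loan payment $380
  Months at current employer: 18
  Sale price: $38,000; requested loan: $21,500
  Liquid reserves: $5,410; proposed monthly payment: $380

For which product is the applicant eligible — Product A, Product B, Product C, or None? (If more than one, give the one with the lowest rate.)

Total debts = (310 + 760 + 545 + 380) = 1,995; DTI = 1,995/4,350 = 45.9%.
LTV = 21,500/38,000 = 56.6%.
Reserves = 5,410/380 = 14.2 months.
Product A: score 699 < 720; DTI 45.9% ≤ 50%; LTV 56.6% ≤ 110%; employment 18 ≥ 12 mo → does not qualify.
Product B: score 699 ≥ 680; DTI 45.9% > 45%; LTV 56.6% ≤ 97%; employment 18 ≥ 6 mo; reserves 14.2 ≥ 2 mo → does not qualify.
Product C: score 699 ≥ 660; DTI 45.9% > 36%; LTV 56.6% ≤ 97%; employment 18 ≥ 12 mo; reserves 14.2 ≥ 4 mo → does not qualify.

None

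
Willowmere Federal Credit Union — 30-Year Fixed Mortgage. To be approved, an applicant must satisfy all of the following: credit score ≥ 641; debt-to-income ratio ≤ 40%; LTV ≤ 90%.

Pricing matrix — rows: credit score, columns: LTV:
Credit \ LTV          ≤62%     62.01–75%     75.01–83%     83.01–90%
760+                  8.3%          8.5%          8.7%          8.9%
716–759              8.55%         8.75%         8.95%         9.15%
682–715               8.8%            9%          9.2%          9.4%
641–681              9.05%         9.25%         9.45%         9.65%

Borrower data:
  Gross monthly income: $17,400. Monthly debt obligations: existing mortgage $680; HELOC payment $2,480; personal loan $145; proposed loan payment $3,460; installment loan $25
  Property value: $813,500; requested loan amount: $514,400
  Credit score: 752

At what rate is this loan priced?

8.75%

Credit score 752 ≥ 641; Total monthly debts = (680 + 2,480 + 145 + 3,460 + 25) = 6,790. DTI = 6,790/17,400 = 39% ≤ 40%
Loan-to-value = 514,400/813,500 = 63.2% — pass (90% max)
Row: 752 falls in 716–759. Column: 63.2% falls in 62.01–75%. Rate = 8.75%.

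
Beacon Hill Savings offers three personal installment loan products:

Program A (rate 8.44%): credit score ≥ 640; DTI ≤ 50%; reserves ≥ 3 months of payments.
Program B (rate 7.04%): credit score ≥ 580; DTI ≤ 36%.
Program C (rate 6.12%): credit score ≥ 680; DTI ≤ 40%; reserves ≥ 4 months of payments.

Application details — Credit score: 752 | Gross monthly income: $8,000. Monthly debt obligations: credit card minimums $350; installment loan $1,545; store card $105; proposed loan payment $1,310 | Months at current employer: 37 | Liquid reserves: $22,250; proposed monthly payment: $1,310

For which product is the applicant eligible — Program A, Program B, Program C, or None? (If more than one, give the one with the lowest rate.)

Total debts = (350 + 1,545 + 105 + 1,310) = 3,310; DTI = 3,310/8,000 = 41.4%.
Reserves = 22,250/1,310 = 17.0 months.
Program A: score 752 ≥ 640; DTI 41.4% ≤ 50%; reserves 17.0 ≥ 3 mo → qualifies.
Program B: score 752 ≥ 580; DTI 41.4% > 36% → does not qualify.
Program C: score 752 ≥ 680; DTI 41.4% > 40%; reserves 17.0 ≥ 4 mo → does not qualify.

Program A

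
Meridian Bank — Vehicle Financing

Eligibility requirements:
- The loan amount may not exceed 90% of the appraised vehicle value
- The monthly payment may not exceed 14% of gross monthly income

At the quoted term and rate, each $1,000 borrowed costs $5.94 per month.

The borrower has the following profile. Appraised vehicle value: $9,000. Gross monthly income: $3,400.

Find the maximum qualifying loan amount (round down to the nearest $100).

$8,100

Payment cap: 14% × $3,400 = $476/month.
At $5.94 per $1,000, that supports 476/5.94 × 1,000 ≈ $80,134 → $80,100.
LTV cap: 90% × $9,000 = $8,100 → $8,100.
Binding constraint: loan-to-value.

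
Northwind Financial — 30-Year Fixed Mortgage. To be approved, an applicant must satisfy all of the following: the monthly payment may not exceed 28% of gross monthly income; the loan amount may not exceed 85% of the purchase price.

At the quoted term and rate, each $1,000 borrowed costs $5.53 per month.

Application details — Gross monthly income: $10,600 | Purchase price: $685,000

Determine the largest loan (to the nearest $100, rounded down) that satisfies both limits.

Payment cap: 28% × $10,600 = $2,968/month.
At $5.53 per $1,000, that supports 2,968/5.53 × 1,000 ≈ $536,708 → $536,700.
LTV cap: 85% × $685,000 = $582,250 → $582,200.
Binding constraint: payment-to-income.

$536,700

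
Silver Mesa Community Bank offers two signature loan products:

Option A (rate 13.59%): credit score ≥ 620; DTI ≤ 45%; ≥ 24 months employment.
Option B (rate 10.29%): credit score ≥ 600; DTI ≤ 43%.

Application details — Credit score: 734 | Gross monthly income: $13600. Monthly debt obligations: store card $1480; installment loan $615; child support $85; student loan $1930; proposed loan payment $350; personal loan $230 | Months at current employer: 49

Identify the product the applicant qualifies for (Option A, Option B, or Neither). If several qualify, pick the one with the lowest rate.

Total debts = (1,480 + 615 + 85 + 1,930 + 350 + 230) = 4,690; DTI = 4,690/13,600 = 34.5%.
Option A: score 734 ≥ 620; DTI 34.5% ≤ 45%; employment 49 ≥ 24 mo → qualifies.
Option B: score 734 ≥ 600; DTI 34.5% ≤ 43% → qualifies.
Qualifying: Option A, Option B. Lowest rate is 10.29% → Option B.

Option B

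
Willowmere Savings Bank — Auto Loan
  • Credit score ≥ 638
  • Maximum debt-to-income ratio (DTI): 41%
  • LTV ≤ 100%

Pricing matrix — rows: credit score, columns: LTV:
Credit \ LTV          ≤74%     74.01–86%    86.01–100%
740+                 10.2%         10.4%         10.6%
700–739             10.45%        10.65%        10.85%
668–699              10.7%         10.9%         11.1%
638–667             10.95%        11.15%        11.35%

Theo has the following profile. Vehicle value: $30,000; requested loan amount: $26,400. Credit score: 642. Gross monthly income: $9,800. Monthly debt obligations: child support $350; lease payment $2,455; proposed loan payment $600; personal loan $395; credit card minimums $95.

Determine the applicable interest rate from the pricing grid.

Credit score 642 ≥ 638; Total monthly debts = (350 + 2,455 + 600 + 395 + 95) = 3,895. Debt-to-income = 3,895/9,800 = 39.7% — meets 41% limit
LTV = 26,400/30,000 = 88% ≤ 100%
Row: 642 falls in 638–667. Column: 88% falls in 86.01–100%. Rate = 11.35%.

11.35%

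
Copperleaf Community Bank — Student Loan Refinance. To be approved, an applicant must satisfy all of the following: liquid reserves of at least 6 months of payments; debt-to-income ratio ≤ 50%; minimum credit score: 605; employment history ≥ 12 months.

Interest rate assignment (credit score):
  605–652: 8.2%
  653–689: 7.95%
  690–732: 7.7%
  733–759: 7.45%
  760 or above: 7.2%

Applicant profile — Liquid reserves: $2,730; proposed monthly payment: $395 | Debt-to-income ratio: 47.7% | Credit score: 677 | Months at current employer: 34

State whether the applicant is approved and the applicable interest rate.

Credit score 677 ≥ 605 (meets minimum)
Reserves: 2,730 ÷ 395 = 6.9 months (meets 6-month minimum)
DTI 47.7% ≤ 50%
Employment 34 ≥ 12 months
All requirements met. Score 677 falls in the 653–689 tier → 7.95%.

Approved at 7.95%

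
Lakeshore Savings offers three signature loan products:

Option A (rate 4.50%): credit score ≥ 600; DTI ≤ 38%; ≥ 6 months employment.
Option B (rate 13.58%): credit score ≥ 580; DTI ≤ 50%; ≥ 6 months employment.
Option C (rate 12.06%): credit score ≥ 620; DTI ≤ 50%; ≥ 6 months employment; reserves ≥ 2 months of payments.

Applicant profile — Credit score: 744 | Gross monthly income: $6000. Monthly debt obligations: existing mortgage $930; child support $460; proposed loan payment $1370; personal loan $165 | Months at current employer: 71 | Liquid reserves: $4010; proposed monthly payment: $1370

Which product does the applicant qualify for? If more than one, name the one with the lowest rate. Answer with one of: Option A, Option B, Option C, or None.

Total debts = (930 + 460 + 1,370 + 165) = 2,925; DTI = 2,925/6,000 = 48.8%.
Reserves = 4,010/1,370 = 2.9 months.
Option A: score 744 ≥ 600; DTI 48.8% > 38%; employment 71 ≥ 6 mo → does not qualify.
Option B: score 744 ≥ 580; DTI 48.8% ≤ 50%; employment 71 ≥ 6 mo → qualifies.
Option C: score 744 ≥ 620; DTI 48.8% ≤ 50%; employment 71 ≥ 6 mo; reserves 2.9 ≥ 2 mo → qualifies.
Qualifying: Option B, Option C. Lowest rate is 12.06% → Option C.

Option C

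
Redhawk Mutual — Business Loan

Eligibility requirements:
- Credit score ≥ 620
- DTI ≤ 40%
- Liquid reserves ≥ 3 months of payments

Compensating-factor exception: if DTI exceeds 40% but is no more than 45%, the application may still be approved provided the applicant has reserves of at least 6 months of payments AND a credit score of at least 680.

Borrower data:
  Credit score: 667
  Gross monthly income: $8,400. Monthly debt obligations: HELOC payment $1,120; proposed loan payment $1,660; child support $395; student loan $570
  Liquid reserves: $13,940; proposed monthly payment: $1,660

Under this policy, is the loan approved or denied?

Denied

Credit score 667 ≥ 620 (meets base)
Total debts = (1,120 + 1,660 + 395 + 570) = 3,745. DTI = 3,745/8,400 = 44.6% > 40% — standard DTI limit exceeded.
Reserves: 13,940 ÷ 1,660 = 8.4 months (meets 3-month minimum)
DTI 44.6% is within the 40%–45% exception band; checking compensating factors.
Override check — reserves: 8.4 mo (ok); score: 667 (below 680).
Override conditions not both satisfied; exception does not apply.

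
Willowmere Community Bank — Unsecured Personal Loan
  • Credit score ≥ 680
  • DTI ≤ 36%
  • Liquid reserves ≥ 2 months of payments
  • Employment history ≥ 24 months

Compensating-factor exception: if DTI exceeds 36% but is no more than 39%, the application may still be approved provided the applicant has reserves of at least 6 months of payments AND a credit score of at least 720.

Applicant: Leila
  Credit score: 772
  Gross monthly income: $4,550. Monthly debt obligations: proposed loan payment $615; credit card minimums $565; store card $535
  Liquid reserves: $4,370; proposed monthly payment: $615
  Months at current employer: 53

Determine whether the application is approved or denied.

Credit score 772 ≥ 680 (meets base)
Total debts = (615 + 565 + 535) = 1,715. DTI: 1,715 ÷ 4,550 = 37.7%, over the 36% base limit.
Reserves: 4,370 ÷ 615 = 7.1 months (meets 2-month minimum)
Employment 53 ≥ 24 months
37.7% falls in the override range (36%–39%), so the compensating-factor test applies.
Reserves 7.1 ≥ 6 months; credit score 772 ≥ 720.
Both override conditions satisfied; DTI exception granted.

Approved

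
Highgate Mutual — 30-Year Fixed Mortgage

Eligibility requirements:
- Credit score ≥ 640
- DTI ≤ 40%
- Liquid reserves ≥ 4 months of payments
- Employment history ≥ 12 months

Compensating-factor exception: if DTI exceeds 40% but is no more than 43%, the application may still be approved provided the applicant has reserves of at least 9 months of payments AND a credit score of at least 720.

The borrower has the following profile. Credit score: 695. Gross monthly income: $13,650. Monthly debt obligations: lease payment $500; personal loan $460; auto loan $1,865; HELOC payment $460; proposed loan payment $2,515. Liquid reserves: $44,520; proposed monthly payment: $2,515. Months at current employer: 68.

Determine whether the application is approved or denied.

Denied

Credit score 695 ≥ 640 (meets base)
Total debts = (500 + 460 + 1,865 + 460 + 2,515) = 5,800. DTI: 5,800 ÷ 13,650 = 42.5%, over the 40% base limit.
Reserves = 44,520/2,515 = 17.7 months ≥ 4
Employment 68 ≥ 12 months
DTI 42.5% is within the 40%–43% exception band; checking compensating factors.
Reserves 17.7 ≥ 9 months; credit score 695 < 720.
Compensating-factor requirement not fully met.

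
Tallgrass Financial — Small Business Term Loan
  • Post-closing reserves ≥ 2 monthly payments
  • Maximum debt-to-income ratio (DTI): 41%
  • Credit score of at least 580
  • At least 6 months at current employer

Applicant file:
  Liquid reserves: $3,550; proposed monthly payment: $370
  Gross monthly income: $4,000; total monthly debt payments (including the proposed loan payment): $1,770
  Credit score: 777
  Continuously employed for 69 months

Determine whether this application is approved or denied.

Reserves: 3,550 ÷ 370 = 9.6 months (meets 2-month minimum)
DTI = 1,770/4,000 = 44.2% > 41%
Credit score 777 ≥ 580 (meets)
Employment 69 ≥ 6 months
Fails on DTI.

Denied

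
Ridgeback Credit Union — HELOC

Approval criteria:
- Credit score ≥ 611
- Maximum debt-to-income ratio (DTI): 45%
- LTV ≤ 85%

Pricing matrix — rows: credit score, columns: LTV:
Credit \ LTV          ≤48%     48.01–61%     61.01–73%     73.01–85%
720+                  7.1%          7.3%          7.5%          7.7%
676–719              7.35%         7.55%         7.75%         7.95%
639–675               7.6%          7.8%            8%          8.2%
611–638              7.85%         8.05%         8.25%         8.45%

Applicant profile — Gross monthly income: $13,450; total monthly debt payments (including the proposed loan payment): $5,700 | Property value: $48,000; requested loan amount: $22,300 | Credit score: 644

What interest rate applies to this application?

7.6%

Credit score 644 ≥ 611; DTI: 5,700 ÷ 13,450 = 42.4%, within the 45% cap
LTV: 22,300 ÷ 48,000 = 46.5%, within 85% cap
Credit 644 → row 639–675; LTV 46.5% → column ≤48%. Grid cell → 7.6%.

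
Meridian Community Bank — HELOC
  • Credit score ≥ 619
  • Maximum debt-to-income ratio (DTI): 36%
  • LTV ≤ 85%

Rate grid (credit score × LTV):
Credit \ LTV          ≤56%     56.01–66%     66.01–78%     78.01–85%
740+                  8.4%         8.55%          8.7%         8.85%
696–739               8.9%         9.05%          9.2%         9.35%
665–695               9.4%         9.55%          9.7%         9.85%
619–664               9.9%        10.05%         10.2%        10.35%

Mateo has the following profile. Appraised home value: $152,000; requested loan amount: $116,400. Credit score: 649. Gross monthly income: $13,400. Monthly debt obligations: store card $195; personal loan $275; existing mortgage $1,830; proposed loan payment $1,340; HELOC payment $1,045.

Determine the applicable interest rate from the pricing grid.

Credit score 649 ≥ 619; Total monthly debts = (195 + 275 + 1,830 + 1,340 + 1,045) = 4,685. DTI = 4,685/13,400 = 35% ≤ 36%
LTV = 116,400/152,000 = 76.6% ≤ 85%
Score 649 is in the 619–664 band; LTV 76.6% is in the 66.01–78% band → 10.2%.

10.2%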